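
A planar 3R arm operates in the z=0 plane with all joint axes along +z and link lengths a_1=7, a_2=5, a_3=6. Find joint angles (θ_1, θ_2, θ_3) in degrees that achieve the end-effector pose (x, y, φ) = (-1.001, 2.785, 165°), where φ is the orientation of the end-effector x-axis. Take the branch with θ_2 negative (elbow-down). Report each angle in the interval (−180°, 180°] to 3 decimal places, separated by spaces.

59.993 -134.996 -119.997

wrist centre = target − a_3·(cos φ, sin φ) = (4.7946, 1.2321)
cos θ_2 = (24.5058−7²−5²)/(2·7·5) = -0.7071; θ_2 = -134.9962° (elbow-down)
β = atan2(1.2321,4.7946) = 14.4118°; ψ = atan2(-3.5358,3.4647) = -45.5816°
θ_1 = β − ψ = 59.9934°
θ_3 = φ − θ_1 − θ_2 = -119.9972° (wrapped to (-180°,180°])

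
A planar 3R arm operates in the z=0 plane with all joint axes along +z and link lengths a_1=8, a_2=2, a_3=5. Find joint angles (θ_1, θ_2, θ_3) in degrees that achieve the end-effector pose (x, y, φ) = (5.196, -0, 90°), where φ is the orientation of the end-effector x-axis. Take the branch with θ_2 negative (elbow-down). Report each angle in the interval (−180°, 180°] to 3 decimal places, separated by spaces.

wrist centre = target − a_3·(cos φ, sin φ) = (5.1960, -5.0000)
cos θ_2 = (51.9984−8²−2²)/(2·8·2) = -0.5000; θ_2 = -120.0033° (elbow-down)
β = atan2(-5.0000,5.1960) = -43.8987°; ψ = atan2(-1.7320,6.9999) = -13.8976°
θ_1 = β − ψ = -30.0011°
θ_3 = φ − θ_1 − θ_2 = -119.9956° (wrapped to (-180°,180°])

-30.001 -120.003 -119.996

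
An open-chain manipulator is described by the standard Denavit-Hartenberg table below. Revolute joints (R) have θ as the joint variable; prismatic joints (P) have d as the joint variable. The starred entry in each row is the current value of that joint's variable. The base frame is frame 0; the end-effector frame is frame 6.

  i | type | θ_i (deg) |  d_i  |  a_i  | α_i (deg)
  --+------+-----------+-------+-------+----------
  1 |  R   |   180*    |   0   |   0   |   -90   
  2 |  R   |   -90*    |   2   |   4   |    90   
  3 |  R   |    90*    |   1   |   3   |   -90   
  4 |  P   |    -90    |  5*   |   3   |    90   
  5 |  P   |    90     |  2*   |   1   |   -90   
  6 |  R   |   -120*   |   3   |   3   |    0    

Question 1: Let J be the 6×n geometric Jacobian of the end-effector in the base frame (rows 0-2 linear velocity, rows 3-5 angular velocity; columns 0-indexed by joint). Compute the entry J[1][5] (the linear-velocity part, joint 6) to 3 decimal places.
axis z_5 = (-1.0000,0.0000,-0.0000); lever o_n−o_5 = (-3.0000,2.5981,1.5000)
cross product → J_v[:, 5] = (0.0000,1.5000,-2.5981)
J_ω[:, 5] = z_5
entry J[1][5] = 1.5000

1.500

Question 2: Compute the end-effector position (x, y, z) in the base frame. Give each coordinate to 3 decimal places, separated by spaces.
after link 1: o_1 = (0.0000, 0.0000, 0.0000)
after link 2: o_2 = (-0.0000, -2.0000, 4.0000)
after link 3: o_3 = (1.0000, -5.0000, 4.0000)
after link 4: o_4 = (4.0000, -5.0000, -1.0000)
after link 5: o_5 = (4.0000, -3.0000, -2.0000)
after link 6: o_6 = (1.0000, -0.4019, -0.5000)

1.000 -0.402 -0.500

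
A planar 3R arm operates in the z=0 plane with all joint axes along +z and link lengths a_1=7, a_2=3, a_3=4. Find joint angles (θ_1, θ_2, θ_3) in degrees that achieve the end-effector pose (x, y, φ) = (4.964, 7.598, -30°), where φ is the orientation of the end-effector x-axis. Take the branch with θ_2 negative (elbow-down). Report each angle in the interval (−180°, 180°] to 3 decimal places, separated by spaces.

wrist centre = target − a_3·(cos φ, sin φ) = (1.4999, 9.5980)
cos θ_2 = (94.3713−7²−3²)/(2·7·3) = 0.8660; θ_2 = -30.0048° (elbow-down)
β = atan2(9.5980,1.4999) = 81.1181°; ψ = atan2(-1.5002,9.5979) = -8.8838°
θ_1 = β − ψ = 90.0019°
θ_3 = φ − θ_1 − θ_2 = -89.9971° (wrapped to (-180°,180°])

90.002 -30.005 -89.997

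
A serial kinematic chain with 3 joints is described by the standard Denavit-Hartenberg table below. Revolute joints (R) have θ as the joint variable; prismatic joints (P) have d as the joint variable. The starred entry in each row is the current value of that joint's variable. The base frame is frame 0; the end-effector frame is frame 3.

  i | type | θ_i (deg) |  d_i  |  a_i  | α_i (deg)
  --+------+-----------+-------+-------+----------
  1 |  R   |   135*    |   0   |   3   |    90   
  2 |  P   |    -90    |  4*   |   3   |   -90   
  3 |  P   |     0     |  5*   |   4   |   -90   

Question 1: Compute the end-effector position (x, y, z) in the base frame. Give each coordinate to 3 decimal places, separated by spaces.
after link 1: o_1 = (-2.1213, 2.1213, 0.0000)
after link 2: o_2 = (0.7071, 4.9497, -3.0000)
after link 3: o_3 = (-2.8284, 8.4853, -7.0000)

-2.828 8.485 -7.000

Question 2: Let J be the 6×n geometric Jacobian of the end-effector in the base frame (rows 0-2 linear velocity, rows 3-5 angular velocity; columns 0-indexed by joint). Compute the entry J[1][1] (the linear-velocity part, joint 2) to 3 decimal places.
0.707

prismatic axis z_1 = (0.7071,0.7071,0.0000)
J_v[:, 1] = z_1; J_ω[:, 1] = (0,0,0)
entry J[1][1] = 0.7071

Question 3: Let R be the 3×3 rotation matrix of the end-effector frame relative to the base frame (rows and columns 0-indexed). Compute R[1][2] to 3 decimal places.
-0.707

End-effector z-axis (col 2 of R) = (-0.7071,-0.7071,-0.0000)
R[1][2] = -0.7071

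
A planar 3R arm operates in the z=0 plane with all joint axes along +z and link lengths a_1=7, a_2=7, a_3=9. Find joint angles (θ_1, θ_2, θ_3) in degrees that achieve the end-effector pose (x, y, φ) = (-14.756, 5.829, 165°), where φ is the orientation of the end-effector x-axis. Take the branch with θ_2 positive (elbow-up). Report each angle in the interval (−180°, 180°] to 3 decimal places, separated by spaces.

wrist centre = target − a_3·(cos φ, sin φ) = (-6.0627, 3.4996)
cos θ_2 = (49.0033−7²−7²)/(2·7·7) = -0.5000; θ_2 = 119.9977° (elbow-up)
β = atan2(3.4996,-6.0627) = 150.0046°; ψ = atan2(6.0623,3.5002) = 59.9989°
θ_1 = β − ψ = 90.0058°
θ_3 = φ − θ_1 − θ_2 = -45.0035° (wrapped to (-180°,180°])

90.006 119.998 -45.004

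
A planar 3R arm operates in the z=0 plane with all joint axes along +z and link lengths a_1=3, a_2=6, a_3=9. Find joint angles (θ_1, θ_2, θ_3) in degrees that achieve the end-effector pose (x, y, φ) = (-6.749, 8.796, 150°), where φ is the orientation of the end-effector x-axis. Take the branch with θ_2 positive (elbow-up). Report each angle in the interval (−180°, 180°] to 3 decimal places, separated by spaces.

wrist centre = target − a_3·(cos φ, sin φ) = (1.0452, 4.2960)
cos θ_2 = (19.5481−3²−6²)/(2·3·6) = -0.7070; θ_2 = 134.9911° (elbow-up)
β = atan2(4.2960,1.0452) = 76.3255°; ψ = atan2(4.2433,-1.2420) = 106.3143°
θ_1 = β − ψ = -29.9889°
θ_3 = φ − θ_1 − θ_2 = 44.9978° (wrapped to (-180°,180°])

-29.989 134.991 44.998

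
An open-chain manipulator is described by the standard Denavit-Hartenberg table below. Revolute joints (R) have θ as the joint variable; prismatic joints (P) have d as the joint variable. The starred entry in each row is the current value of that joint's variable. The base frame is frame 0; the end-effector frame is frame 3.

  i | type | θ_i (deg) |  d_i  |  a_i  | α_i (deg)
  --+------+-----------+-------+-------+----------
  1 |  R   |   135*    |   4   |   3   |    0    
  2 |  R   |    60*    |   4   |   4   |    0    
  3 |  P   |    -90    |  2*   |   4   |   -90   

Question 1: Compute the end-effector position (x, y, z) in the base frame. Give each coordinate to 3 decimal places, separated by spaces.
after link 1: o_1 = (-2.1213, 2.1213, 4.0000)
after link 2: o_2 = (-5.9850, 1.0860, 8.0000)
after link 3: o_3 = (-7.0203, 4.9497, 10.0000)

-7.020 4.950 10.000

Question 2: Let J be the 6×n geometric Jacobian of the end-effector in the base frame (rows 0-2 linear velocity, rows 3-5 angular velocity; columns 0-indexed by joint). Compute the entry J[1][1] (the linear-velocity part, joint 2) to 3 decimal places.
-4.899

axis z_1 = (0.0000,0.0000,1.0000); lever o_n−o_1 = (-4.8990,2.8284,6.0000)
cross product → J_v[:, 1] = (-2.8284,-4.8990,0.0000)
J_ω[:, 1] = z_1
entry J[1][1] = -4.8990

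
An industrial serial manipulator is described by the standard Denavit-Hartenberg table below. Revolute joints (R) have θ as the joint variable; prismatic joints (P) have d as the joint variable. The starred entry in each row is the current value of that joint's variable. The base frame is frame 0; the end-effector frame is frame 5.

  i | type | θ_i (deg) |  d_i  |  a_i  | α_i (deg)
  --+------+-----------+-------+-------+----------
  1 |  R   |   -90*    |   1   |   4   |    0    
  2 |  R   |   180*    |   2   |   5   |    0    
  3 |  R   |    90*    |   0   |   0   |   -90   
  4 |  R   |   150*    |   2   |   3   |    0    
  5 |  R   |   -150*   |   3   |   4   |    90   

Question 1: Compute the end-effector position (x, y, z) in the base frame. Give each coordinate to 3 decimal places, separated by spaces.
after link 1: o_1 = (0.0000, -4.0000, 1.0000)
after link 2: o_2 = (0.0000, 1.0000, 3.0000)
after link 3: o_3 = (0.0000, 1.0000, 3.0000)
after link 4: o_4 = (2.5981, -1.0000, 1.5000)
after link 5: o_5 = (-1.4019, -4.0000, 1.5000)

-1.402 -4.000 1.500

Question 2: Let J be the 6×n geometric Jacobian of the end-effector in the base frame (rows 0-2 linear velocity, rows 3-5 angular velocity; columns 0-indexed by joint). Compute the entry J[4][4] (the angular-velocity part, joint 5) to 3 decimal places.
-1.000

axis z_4 = (-0.0000,-1.0000,0.0000); lever o_n−o_4 = (-4.0000,-3.0000,0.0000)
cross product → J_v[:, 4] = (-0.0000,-0.0000,-4.0000)
J_ω[:, 4] = z_4
entry J[4][4] = -1.0000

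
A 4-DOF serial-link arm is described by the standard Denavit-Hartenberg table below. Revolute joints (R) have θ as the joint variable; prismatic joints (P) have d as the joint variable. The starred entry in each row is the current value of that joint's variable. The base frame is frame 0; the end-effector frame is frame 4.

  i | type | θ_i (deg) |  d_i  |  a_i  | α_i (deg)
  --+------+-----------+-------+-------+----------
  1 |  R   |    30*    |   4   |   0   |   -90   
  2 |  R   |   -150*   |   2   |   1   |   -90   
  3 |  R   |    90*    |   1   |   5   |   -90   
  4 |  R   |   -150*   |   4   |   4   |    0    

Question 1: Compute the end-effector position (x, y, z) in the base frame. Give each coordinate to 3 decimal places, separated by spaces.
after link 1: o_1 = (0.0000, 0.0000, 4.0000)
after link 2: o_2 = (-1.7500, 1.2990, 4.5000)
after link 3: o_3 = (1.1830, -2.7811, 5.3660)
after link 4: o_4 = (3.3170, 2.4510, 5.0981)

3.317 2.451 5.098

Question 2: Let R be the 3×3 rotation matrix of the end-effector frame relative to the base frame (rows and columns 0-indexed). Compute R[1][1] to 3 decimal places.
End-effector y-axis (col 1 of R) = (0.6250,-0.2165,0.7500)
R[1][1] = -0.2165

-0.217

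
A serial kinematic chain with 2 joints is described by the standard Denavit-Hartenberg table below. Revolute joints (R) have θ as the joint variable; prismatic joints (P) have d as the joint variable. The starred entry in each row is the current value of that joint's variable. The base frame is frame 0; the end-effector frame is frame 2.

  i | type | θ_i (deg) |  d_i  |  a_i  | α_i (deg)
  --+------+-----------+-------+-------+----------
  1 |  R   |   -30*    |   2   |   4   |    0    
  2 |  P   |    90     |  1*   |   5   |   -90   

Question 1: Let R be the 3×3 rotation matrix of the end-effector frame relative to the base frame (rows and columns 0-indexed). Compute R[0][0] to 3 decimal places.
0.500

End-effector x-axis (col 0 of R) = (0.5000,0.8660,0.0000)
R[0][0] = 0.5000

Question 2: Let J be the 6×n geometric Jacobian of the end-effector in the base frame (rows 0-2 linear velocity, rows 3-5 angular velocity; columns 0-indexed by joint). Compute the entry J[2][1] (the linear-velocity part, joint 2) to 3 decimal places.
1.000

prismatic axis z_1 = (0.0000,0.0000,1.0000)
J_v[:, 1] = z_1; J_ω[:, 1] = (0,0,0)
entry J[2][1] = 1.0000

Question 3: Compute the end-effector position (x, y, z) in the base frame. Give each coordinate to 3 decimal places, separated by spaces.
after link 1: o_1 = (3.4641, -2.0000, 2.0000)
after link 2: o_2 = (5.9641, 2.3301, 3.0000)

5.964 2.330 3.000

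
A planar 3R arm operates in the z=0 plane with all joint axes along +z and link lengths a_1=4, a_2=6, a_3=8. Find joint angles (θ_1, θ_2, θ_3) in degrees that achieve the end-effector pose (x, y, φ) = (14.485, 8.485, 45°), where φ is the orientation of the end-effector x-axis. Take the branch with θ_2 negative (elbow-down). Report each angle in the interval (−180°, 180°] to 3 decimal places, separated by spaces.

45.006 -45.011 45.005

wrist centre = target − a_3·(cos φ, sin φ) = (8.8281, 2.8281)
cos θ_2 = (85.9346−4²−6²)/(2·4·6) = 0.7070; θ_2 = -45.0111° (elbow-down)
β = atan2(2.8281,8.8281) = 17.7632°; ψ = atan2(-4.2435,8.2418) = -27.2425°
θ_1 = β − ψ = 45.0057°
θ_3 = φ − θ_1 − θ_2 = 45.0054° (wrapped to (-180°,180°])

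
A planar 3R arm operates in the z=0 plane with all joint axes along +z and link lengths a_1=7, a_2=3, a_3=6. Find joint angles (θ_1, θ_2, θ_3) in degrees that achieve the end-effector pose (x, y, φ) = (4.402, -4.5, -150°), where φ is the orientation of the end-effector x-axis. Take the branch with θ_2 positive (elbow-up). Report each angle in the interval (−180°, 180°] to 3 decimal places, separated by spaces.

wrist centre = target − a_3·(cos φ, sin φ) = (9.5982, -1.5000)
cos θ_2 = (94.3745−7²−3²)/(2·7·3) = 0.8661; θ_2 = 29.9960° (elbow-up)
β = atan2(-1.5000,9.5982) = -8.8823°; ψ = atan2(1.4998,9.5982) = 8.8813°
θ_1 = β − ψ = -17.7636°
θ_3 = φ − θ_1 − θ_2 = -162.2324° (wrapped to (-180°,180°])

-17.764 29.996 -162.232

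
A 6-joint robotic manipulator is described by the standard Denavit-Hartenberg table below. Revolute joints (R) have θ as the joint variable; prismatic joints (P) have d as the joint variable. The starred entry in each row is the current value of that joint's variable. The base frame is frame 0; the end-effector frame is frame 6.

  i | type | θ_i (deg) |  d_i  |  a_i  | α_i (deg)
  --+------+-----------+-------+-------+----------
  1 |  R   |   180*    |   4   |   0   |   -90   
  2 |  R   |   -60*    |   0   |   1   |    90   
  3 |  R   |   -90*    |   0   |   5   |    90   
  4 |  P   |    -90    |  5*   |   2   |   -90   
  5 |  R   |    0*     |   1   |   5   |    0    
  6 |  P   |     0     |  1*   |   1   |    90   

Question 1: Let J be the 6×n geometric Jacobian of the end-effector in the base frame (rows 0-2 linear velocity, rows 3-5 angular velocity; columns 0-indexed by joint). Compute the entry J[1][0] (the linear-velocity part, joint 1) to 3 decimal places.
axis z_0 = ẑ; lever o_n−o_0 = (-4.9282,7.0000,-3.4641)
cross product → J_v[:, 0] = (-7.0000,-4.9282,0.0000)
J_ω[:, 0] = z_0
entry J[1][0] = -4.9282

-4.928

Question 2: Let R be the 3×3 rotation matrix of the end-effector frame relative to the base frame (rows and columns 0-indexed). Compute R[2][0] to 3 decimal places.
-0.500

End-effector x-axis (col 0 of R) = (-0.8660,0.0000,-0.5000)
R[2][0] = -0.5000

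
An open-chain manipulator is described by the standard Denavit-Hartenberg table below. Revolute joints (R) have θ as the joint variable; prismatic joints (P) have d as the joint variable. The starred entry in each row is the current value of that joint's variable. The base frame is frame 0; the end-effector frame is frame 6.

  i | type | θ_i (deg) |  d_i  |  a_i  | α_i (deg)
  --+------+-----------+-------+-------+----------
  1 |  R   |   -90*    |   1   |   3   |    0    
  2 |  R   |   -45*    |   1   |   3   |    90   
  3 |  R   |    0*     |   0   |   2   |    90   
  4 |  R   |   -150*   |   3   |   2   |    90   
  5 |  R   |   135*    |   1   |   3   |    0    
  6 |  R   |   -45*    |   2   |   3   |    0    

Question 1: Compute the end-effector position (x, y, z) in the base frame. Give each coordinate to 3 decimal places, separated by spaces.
-4.429 -3.669 -6.121

after link 1: o_1 = (0.0000, -3.0000, 1.0000)
after link 2: o_2 = (-2.1213, -5.1213, 2.0000)
after link 3: o_3 = (-3.5355, -6.5355, 2.0000)
after link 4: o_4 = (-1.6037, -6.0179, -1.0000)
after link 5: o_5 = (-3.9115, -5.6010, -3.1213)
after link 6: o_6 = (-4.4292, -3.6692, -6.1213)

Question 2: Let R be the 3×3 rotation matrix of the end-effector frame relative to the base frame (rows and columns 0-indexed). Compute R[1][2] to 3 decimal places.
End-effector z-axis (col 2 of R) = (-0.2588,0.9659,0.0000)
R[1][2] = 0.9659

0.966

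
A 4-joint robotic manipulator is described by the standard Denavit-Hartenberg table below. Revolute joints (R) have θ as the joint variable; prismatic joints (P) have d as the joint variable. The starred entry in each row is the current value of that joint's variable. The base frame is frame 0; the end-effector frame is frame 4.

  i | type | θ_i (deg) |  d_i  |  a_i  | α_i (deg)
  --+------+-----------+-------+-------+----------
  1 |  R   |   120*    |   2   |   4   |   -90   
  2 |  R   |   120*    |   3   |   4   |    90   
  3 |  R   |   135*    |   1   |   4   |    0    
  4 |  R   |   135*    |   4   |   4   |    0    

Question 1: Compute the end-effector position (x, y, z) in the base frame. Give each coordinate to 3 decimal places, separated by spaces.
after link 1: o_1 = (-2.0000, 3.4641, 2.0000)
after link 2: o_2 = (-3.5981, 0.2321, -1.4641)
after link 3: o_3 = (-7.1877, 0.7926, 0.4854)
after link 4: o_4 = (-5.4556, 5.7926, -1.5146)

-5.456 5.793 -1.515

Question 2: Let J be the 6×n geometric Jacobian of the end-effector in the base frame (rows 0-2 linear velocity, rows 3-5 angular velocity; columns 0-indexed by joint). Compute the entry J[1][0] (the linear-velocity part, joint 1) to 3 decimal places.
axis z_0 = ẑ; lever o_n−o_0 = (-5.4556,5.7926,-1.5146)
cross product → J_v[:, 0] = (-5.7926,-5.4556,0.0000)
J_ω[:, 0] = z_0
entry J[1][0] = -5.4556

-5.456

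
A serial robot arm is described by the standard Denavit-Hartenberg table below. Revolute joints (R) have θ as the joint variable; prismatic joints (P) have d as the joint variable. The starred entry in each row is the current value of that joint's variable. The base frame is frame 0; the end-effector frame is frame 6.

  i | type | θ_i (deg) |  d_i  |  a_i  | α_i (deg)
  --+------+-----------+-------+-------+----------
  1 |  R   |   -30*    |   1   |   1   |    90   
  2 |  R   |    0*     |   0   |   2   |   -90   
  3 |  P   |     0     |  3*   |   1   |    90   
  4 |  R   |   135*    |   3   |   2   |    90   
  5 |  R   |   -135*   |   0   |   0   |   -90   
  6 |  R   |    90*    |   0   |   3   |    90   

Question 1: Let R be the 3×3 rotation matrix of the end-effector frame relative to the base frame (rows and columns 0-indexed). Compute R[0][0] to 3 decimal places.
-0.612

End-effector x-axis (col 0 of R) = (-0.6124,0.3536,-0.7071)
R[0][0] = -0.6124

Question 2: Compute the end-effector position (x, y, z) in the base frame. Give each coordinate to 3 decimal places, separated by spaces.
-1.098 -2.830 3.293

after link 1: o_1 = (0.8660, -0.5000, 1.0000)
after link 2: o_2 = (2.5981, -1.5000, 1.0000)
after link 3: o_3 = (3.4641, -2.0000, 4.0000)
after link 4: o_4 = (0.7394, -3.8910, 5.4142)
after link 5: o_5 = (0.7394, -3.8910, 5.4142)
after link 6: o_6 = (-1.0978, -2.8303, 3.2929)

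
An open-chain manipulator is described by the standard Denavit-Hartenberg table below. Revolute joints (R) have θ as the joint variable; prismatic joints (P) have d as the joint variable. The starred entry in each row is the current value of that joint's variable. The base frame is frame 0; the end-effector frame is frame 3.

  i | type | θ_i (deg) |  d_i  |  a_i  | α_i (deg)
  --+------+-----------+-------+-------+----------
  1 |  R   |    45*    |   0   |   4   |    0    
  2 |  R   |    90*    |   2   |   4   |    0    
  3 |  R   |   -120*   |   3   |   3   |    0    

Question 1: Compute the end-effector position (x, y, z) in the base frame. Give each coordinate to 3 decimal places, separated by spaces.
2.898 6.433 5.000

after link 1: o_1 = (2.8284, 2.8284, 0.0000)
after link 2: o_2 = (0.0000, 5.6569, 2.0000)
after link 3: o_3 = (2.8978, 6.4333, 5.0000)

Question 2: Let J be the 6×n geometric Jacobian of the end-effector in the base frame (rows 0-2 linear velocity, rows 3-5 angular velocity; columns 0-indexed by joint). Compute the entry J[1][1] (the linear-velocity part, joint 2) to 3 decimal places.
0.069

axis z_1 = (0.0000,0.0000,1.0000); lever o_n−o_1 = (0.0694,3.6049,5.0000)
cross product → J_v[:, 1] = (-3.6049,0.0694,0.0000)
J_ω[:, 1] = z_1
entry J[1][1] = 0.0694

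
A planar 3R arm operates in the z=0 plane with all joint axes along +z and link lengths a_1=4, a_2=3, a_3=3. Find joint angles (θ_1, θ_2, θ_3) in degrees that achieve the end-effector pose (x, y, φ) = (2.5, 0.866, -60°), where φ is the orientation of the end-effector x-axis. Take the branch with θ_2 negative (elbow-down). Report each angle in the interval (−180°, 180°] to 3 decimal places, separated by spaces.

wrist centre = target − a_3·(cos φ, sin φ) = (1.0000, 3.4641)
cos θ_2 = (12.9998−4²−3²)/(2·4·3) = -0.5000; θ_2 = -120.0005° (elbow-down)
β = atan2(3.4641,1.0000) = 73.8978°; ψ = atan2(-2.5981,2.5000) = -46.1022°
θ_1 = β − ψ = 120.0000°
θ_3 = φ − θ_1 − θ_2 = -59.9995° (wrapped to (-180°,180°])

120.000 -120.000 -60.000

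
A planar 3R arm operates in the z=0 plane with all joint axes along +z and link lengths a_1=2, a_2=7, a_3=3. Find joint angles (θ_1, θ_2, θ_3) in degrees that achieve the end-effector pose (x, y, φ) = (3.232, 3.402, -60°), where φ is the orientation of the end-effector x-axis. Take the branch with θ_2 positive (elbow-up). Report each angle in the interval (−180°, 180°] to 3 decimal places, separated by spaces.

wrist centre = target − a_3·(cos φ, sin φ) = (1.7320, 6.0001)
cos θ_2 = (39.0007−2²−7²)/(2·2·7) = -0.5000; θ_2 = 119.9983° (elbow-up)
β = atan2(6.0001,1.7320) = 73.8985°; ψ = atan2(6.0623,-1.4998) = 103.8960°
θ_1 = β − ψ = -29.9975°
θ_3 = φ − θ_1 − θ_2 = -150.0008° (wrapped to (-180°,180°])

-29.997 119.998 -150.001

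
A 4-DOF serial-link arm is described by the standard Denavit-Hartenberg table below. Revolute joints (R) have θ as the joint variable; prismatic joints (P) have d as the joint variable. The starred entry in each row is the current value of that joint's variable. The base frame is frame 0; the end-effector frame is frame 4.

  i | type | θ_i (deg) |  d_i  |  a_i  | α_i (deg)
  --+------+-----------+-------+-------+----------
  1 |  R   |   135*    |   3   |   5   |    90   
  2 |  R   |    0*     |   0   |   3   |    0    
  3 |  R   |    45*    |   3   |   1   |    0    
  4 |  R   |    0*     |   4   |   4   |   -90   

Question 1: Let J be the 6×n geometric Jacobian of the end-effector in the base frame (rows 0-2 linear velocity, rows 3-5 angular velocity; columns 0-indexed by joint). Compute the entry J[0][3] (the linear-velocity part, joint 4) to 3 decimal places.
axis z_3 = (0.7071,0.7071,0.0000); lever o_n−o_3 = (0.8284,4.8284,2.8284)
cross product → J_v[:, 3] = (2.0000,-2.0000,2.8284)
J_ω[:, 3] = z_3
entry J[0][3] = 2.0000

2.000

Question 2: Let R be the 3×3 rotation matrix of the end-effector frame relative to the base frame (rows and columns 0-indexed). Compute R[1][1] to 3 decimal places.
End-effector y-axis (col 1 of R) = (-0.7071,-0.7071,-0.0000)
R[1][1] = -0.7071

-0.707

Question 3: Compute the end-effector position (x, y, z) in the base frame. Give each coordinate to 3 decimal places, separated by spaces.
after link 1: o_1 = (-3.5355, 3.5355, 3.0000)
after link 2: o_2 = (-5.6569, 5.6569, 3.0000)
after link 3: o_3 = (-4.0355, 8.2782, 3.7071)
after link 4: o_4 = (-3.2071, 13.1066, 6.5355)

-3.207 13.107 6.536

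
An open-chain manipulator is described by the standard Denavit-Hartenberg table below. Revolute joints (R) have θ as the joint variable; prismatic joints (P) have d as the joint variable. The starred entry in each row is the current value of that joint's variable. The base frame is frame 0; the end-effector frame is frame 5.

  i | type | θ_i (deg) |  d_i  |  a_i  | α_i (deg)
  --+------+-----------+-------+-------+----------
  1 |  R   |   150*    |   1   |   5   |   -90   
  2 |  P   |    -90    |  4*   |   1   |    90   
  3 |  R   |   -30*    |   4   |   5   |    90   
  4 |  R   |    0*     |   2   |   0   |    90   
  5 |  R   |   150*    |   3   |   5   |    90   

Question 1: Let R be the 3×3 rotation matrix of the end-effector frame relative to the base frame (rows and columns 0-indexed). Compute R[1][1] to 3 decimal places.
End-effector y-axis (col 1 of R) = (-0.8660,0.5000,-0.0000)
R[1][1] = 0.5000

0.500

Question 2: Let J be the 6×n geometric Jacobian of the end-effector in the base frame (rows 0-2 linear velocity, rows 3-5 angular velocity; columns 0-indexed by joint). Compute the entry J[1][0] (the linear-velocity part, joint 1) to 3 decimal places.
axis z_0 = ẑ; lever o_n−o_0 = (-3.3481,2.2010,0.3301)
cross product → J_v[:, 0] = (-2.2010,-3.3481,0.0000)
J_ω[:, 0] = z_0
entry J[1][0] = -3.3481

-3.348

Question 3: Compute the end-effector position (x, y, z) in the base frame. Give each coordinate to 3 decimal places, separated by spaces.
after link 1: o_1 = (-4.3301, 2.5000, 1.0000)
after link 2: o_2 = (-6.3301, -0.9641, 2.0000)
after link 3: o_3 = (-1.6160, -0.7990, 6.3301)
after link 4: o_4 = (-0.7500, 0.7010, 5.3301)
after link 5: o_5 = (-3.3481, 2.2010, 0.3301)

-3.348 2.201 0.330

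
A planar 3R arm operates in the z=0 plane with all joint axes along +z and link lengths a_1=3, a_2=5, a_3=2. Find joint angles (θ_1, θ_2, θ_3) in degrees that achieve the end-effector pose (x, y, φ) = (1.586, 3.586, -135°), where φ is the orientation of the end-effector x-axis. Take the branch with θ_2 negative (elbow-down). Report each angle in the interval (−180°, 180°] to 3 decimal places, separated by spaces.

wrist centre = target − a_3·(cos φ, sin φ) = (3.0002, 5.0002)
cos θ_2 = (34.0034−3²−5²)/(2·3·5) = 0.0001; θ_2 = -89.9935° (elbow-down)
β = atan2(5.0002,3.0002) = 59.0355°; ψ = atan2(-5.0000,3.0006) = -59.0314°
θ_1 = β − ψ = 118.0670°
θ_3 = φ − θ_1 − θ_2 = -163.0735° (wrapped to (-180°,180°])

118.067 -89.993 -163.073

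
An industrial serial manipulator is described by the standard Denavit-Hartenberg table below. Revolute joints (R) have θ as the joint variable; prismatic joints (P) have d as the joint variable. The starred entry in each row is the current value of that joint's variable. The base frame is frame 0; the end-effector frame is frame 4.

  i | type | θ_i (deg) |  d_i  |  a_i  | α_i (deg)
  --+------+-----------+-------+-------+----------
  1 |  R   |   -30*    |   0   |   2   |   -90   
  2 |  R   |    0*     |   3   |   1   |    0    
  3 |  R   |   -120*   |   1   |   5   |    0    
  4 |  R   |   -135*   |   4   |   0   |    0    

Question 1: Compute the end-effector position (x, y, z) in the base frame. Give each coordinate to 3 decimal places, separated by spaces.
4.433 6.678 4.330

after link 1: o_1 = (1.7321, -1.0000, 0.0000)
after link 2: o_2 = (4.0981, 1.0981, 0.0000)
after link 3: o_3 = (2.4330, 3.2141, 4.3301)
after link 4: o_4 = (4.4330, 6.6782, 4.3301)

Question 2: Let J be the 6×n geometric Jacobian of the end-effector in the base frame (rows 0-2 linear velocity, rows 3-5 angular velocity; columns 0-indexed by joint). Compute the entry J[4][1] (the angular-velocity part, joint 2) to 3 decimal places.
axis z_1 = (0.5000,0.8660,0.0000); lever o_n−o_1 = (2.7010,7.6782,4.3301)
cross product → J_v[:, 1] = (3.7500,-2.1651,1.5000)
J_ω[:, 1] = z_1
entry J[4][1] = 0.8660

0.866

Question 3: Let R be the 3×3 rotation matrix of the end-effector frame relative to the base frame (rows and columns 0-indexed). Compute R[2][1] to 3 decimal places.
End-effector y-axis (col 1 of R) = (-0.8365,0.4830,0.2588)
R[2][1] = 0.2588

0.259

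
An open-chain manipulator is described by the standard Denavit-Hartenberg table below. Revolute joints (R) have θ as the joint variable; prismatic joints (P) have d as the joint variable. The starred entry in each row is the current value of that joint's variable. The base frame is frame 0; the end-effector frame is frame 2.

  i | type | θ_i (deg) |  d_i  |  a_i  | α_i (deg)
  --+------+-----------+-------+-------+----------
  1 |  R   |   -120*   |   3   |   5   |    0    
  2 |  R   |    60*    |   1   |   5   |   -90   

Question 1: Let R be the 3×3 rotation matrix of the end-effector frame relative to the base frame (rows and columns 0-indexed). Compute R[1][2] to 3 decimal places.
End-effector z-axis (col 2 of R) = (0.8660,0.5000,0.0000)
R[1][2] = 0.5000

0.500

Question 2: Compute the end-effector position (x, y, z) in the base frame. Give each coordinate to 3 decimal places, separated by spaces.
0.000 -8.660 4.000

after link 1: o_1 = (-2.5000, -4.3301, 3.0000)
after link 2: o_2 = (0.0000, -8.6603, 4.0000)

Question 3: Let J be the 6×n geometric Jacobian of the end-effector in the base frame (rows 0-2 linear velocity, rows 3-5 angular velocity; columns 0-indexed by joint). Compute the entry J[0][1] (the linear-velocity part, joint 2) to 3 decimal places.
4.330

axis z_1 = (0.0000,0.0000,1.0000); lever o_n−o_1 = (2.5000,-4.3301,1.0000)
cross product → J_v[:, 1] = (4.3301,2.5000,-0.0000)
J_ω[:, 1] = z_1
entry J[0][1] = 4.3301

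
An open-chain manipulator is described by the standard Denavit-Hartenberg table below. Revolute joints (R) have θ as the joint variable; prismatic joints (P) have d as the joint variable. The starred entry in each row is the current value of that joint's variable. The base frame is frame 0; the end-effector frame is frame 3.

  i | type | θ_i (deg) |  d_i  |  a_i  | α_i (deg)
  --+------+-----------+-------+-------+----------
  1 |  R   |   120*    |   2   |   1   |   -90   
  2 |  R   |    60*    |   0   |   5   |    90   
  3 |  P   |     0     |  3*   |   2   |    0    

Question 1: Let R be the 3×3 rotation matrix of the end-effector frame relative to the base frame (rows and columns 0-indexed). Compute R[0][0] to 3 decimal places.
-0.250

End-effector x-axis (col 0 of R) = (-0.2500,0.4330,-0.8660)
R[0][0] = -0.2500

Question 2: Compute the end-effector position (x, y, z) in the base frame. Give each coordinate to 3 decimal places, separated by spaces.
-3.549 6.147 -2.562

after link 1: o_1 = (-0.5000, 0.8660, 2.0000)
after link 2: o_2 = (-1.7500, 3.0311, -2.3301)
after link 3: o_3 = (-3.5490, 6.1471, -2.5622)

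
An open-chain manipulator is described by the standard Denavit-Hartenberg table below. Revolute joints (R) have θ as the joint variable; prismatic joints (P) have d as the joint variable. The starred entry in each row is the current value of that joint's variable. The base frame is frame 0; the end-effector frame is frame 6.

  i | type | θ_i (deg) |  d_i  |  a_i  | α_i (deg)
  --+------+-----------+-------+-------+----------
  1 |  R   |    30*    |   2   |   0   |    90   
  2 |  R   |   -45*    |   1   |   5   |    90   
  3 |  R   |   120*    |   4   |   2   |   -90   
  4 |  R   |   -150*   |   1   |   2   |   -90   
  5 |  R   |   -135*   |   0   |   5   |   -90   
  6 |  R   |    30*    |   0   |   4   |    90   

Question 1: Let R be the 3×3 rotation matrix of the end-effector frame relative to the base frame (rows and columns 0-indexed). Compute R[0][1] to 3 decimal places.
End-effector y-axis (col 1 of R) = (-0.8459,0.5322,-0.0335)
R[0][1] = -0.8459

-0.846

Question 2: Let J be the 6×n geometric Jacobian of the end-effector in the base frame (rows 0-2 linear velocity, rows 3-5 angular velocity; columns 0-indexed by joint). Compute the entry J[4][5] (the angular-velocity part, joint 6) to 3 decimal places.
0.532

axis z_5 = (-0.8459,0.5322,-0.0335); lever o_n−o_5 = (0.0415,0.3168,3.9872)
cross product → J_v[:, 5] = (2.1327,3.3716,-0.2901)
J_ω[:, 5] = z_5
entry J[4][5] = 0.5322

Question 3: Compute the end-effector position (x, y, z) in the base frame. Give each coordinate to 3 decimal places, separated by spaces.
after link 1: o_1 = (0.0000, 0.0000, 2.0000)
after link 2: o_2 = (3.5619, 0.9017, -1.5355)
after link 3: o_3 = (1.3660, -2.3660, -3.6569)
after link 4: o_4 = (-0.2463, -0.9875, -4.3640)
after link 5: o_5 = (-1.5344, -2.7518, 0.1336)
after link 6: o_6 = (-1.4929, -2.4350, 4.1209)

-1.493 -2.435 4.121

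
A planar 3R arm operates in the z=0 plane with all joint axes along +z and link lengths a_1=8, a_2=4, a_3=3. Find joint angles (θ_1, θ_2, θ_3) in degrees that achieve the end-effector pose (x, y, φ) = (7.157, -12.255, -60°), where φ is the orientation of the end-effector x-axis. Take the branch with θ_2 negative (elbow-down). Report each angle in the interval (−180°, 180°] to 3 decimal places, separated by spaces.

-45.001 -44.996 29.997

wrist centre = target − a_3·(cos φ, sin φ) = (5.6570, -9.6569)
cos θ_2 = (125.2578−8²−4²)/(2·8·4) = 0.7072; θ_2 = -44.9962° (elbow-down)
β = atan2(-9.6569,5.6570) = -59.6383°; ψ = atan2(-2.8282,10.8286) = -14.6376°
θ_1 = β − ψ = -45.0007°
θ_3 = φ − θ_1 − θ_2 = 29.9969° (wrapped to (-180°,180°])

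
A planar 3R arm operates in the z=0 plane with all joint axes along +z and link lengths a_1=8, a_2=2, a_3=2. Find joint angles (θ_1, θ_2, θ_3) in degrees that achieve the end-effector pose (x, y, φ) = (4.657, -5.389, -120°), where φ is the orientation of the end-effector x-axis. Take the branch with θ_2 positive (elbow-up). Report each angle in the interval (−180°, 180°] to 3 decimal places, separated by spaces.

-45.001 134.994 150.007

wrist centre = target − a_3·(cos φ, sin φ) = (5.6570, -3.6569)
cos θ_2 = (45.3749−8²−2²)/(2·8·2) = -0.7070; θ_2 = 134.9941° (elbow-up)
β = atan2(-3.6569,5.6570) = -32.8805°; ψ = atan2(1.4144,6.5859) = 12.1204°
θ_1 = β − ψ = -45.0010°
θ_3 = φ − θ_1 − θ_2 = 150.0069° (wrapped to (-180°,180°])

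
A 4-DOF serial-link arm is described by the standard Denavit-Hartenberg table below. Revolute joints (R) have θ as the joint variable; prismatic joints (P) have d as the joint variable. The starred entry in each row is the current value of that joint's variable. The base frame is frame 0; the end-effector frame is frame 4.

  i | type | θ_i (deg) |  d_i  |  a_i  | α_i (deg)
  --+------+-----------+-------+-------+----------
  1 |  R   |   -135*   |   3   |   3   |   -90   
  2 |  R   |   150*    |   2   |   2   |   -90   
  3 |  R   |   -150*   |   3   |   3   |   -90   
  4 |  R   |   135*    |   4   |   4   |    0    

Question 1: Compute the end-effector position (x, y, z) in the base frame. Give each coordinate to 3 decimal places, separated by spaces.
4.222 -3.627 1.223

after link 1: o_1 = (-2.1213, -2.1213, 3.0000)
after link 2: o_2 = (0.5176, -2.3108, 2.0000)
after link 3: o_3 = (1.0480, -3.9018, 5.8971)
after link 4: o_4 = (4.2222, -3.6265, 1.2229)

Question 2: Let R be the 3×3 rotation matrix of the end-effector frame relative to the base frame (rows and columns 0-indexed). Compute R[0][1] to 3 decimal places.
0.375

End-effector y-axis (col 1 of R) = (0.3750,0.8750,0.3062)
R[0][1] = 0.3750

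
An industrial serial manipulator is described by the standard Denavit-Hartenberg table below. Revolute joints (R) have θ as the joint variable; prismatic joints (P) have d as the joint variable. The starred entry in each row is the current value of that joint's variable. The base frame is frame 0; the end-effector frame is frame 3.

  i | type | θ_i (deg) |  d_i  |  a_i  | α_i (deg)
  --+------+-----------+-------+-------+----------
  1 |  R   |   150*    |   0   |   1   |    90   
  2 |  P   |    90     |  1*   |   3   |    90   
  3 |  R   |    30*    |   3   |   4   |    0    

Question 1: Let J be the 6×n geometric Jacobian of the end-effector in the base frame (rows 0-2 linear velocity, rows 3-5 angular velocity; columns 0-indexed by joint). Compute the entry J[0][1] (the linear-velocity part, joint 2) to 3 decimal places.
0.500

prismatic axis z_1 = (0.5000,0.8660,0.0000)
J_v[:, 1] = z_1; J_ω[:, 1] = (0,0,0)
entry J[0][1] = 0.5000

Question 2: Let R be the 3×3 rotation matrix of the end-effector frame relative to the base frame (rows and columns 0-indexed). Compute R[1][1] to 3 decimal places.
0.750

End-effector y-axis (col 1 of R) = (0.4330,0.7500,-0.5000)
R[1][1] = 0.7500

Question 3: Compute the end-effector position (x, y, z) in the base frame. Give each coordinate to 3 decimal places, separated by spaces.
after link 1: o_1 = (-0.8660, 0.5000, 0.0000)
after link 2: o_2 = (-0.3660, 1.3660, 3.0000)
after link 3: o_3 = (-1.9641, 4.5981, 6.4641)

-1.964 4.598 6.464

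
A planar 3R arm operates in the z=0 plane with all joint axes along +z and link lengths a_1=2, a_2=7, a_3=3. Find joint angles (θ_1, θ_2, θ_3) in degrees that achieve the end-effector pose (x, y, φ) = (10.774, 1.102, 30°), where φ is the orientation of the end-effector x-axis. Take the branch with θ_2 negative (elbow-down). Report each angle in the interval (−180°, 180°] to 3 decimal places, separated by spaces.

wrist centre = target − a_3·(cos φ, sin φ) = (8.1759, -0.3980)
cos θ_2 = (67.0041−2²−7²)/(2·2·7) = 0.5001; θ_2 = -59.9902° (elbow-down)
β = atan2(-0.3980,8.1759) = -2.7869°; ψ = atan2(-6.0616,5.5010) = -47.7755°
θ_1 = β − ψ = 44.9886°
θ_3 = φ − θ_1 − θ_2 = 45.0017° (wrapped to (-180°,180°])

44.989 -59.990 45.002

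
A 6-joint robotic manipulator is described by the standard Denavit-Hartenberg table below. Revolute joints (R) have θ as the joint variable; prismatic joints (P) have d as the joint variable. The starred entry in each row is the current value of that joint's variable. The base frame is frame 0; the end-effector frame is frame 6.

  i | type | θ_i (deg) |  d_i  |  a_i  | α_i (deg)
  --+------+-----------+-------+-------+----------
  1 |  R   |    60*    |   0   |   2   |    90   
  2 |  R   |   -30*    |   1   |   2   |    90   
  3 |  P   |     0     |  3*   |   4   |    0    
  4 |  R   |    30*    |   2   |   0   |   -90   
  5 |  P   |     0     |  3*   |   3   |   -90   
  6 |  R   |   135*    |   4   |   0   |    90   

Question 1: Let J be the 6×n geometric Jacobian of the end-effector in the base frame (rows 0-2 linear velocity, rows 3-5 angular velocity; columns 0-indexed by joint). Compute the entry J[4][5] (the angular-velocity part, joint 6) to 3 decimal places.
0.433

axis z_5 = (0.2500,0.4330,0.8660); lever o_n−o_5 = (1.0000,1.7321,3.4641)
cross product → J_v[:, 5] = (-0.0000,-0.0000,0.0000)
J_ω[:, 5] = z_5
entry J[4][5] = 0.4330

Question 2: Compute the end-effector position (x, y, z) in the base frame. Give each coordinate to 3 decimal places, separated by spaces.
8.239 4.074 -4.415

after link 1: o_1 = (1.0000, 1.7321, 0.0000)
after link 2: o_2 = (2.7321, 2.7321, -1.0000)
after link 3: o_3 = (3.7141, 4.4330, -5.5981)
after link 4: o_4 = (3.2141, 3.5670, -7.3301)
after link 5: o_5 = (7.2386, 2.3415, -7.8792)
after link 6: o_6 = (8.2386, 4.0736, -4.4151)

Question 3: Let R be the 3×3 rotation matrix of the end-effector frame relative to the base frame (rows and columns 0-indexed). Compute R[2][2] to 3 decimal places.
-0.483

End-effector z-axis (col 2 of R) = (0.1941,0.8539,-0.4830)
R[2][2] = -0.4830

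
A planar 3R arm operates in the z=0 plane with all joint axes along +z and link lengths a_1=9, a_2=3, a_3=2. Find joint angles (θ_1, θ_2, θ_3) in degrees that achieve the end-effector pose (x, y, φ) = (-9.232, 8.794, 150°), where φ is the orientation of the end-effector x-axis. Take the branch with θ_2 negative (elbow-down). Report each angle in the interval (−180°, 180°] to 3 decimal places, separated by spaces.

wrist centre = target − a_3·(cos φ, sin φ) = (-7.4999, 7.7940)
cos θ_2 = (116.9957−9²−3²)/(2·9·3) = 0.4999; θ_2 = -60.0053° (elbow-down)
β = atan2(7.7940,-7.4999) = 133.8985°; ψ = atan2(-2.5982,10.4998) = -13.8989°
θ_1 = β − ψ = 147.7974°
θ_3 = φ − θ_1 − θ_2 = 62.2079° (wrapped to (-180°,180°])

147.797 -60.005 62.208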